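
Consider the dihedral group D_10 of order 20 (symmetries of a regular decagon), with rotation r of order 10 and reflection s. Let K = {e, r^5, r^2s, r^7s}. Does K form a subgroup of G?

|K| = 4 divides |G| = 20, consistent with Lagrange.
K contains the identity, every element's inverse is in K, and K is closed under ·: it is a subgroup.

Yes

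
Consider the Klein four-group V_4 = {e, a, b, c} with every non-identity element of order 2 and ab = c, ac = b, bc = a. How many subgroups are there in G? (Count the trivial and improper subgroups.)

|G| = 4, so by Lagrange every subgroup order divides 4. Divisors: 1, 2, 4.
Subgroups by order — order 1: 1; order 2: 3; order 4: 1.
Total: 1 + 3 + 1 = 5.

5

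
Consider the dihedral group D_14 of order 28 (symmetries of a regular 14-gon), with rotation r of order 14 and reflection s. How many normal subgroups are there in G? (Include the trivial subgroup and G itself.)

7

G has 28 subgroups. Checking conjugation-invariance by order — order 1: 1/1 normal; order 2: 1/15 normal; order 4: 0/7 normal; order 7: 1/1 normal; order 14: 3/3 normal; order 28: 1/1 normal.
Total normal subgroups: 7.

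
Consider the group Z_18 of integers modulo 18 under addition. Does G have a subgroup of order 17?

17 does not divide |G| = 18, so by Lagrange no subgroup of order 17 exists.

No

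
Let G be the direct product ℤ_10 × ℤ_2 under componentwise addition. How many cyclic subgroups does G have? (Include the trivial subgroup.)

8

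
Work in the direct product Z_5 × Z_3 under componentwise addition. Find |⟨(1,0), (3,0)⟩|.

|⟨(1,0)⟩| = 5 and |⟨(3,0)⟩| = 5, so |H| is a multiple of lcm(5, 5) = 5 and divides |G| = 15.
Closing under the operation: H = {(0,0), (1,0), (2,0), (3,0), (4,0)}, so |H| = 5.

5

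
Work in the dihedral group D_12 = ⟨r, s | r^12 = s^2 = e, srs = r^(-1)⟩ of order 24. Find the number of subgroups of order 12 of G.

3

|G| = 24 and 12 | 24, so subgroups of order 12 are possible by Lagrange.
The subgroups of order 12 are: {e, r, r^2, r^3, r^4, r^5, r^6, r^7, r^8, r^9, r^10, r^11}; {e, r^2, r^4, r^6, r^8, r^10, s, r^2s, r^4s, r^6s, r^8s, r^10s}; {e, r^2, r^4, r^6, r^8, r^10, rs, r^3s, r^5s, r^7s, r^9s, r^11s}.
So G has 3 subgroups of order 12.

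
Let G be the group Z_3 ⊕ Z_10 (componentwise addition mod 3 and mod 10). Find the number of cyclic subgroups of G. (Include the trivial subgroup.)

A cyclic subgroup of order d is generated by each of its φ(d) elements of order d, so the cyclic subgroups of order d number (#elements of order d)/φ(d).
Cyclic subgroups by order — order 1: 1; order 2: 1; order 3: 1; order 5: 1; order 6: 1; order 10: 1; order 15: 1; order 30: 1.
Total: 8.

8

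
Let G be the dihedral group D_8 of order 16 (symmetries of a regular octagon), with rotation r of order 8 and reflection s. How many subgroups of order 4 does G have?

|G| = 16 and 4 | 16, so subgroups of order 4 are possible by Lagrange.
The subgroups of order 4 are: {e, r^2, r^4, r^6}; {e, r^4, r^2s, r^6s}; {e, r^4, r^3s, r^7s}; {e, r^4, s, r^4s}; … (5 in all).
So G has 5 subgroups of order 4.

5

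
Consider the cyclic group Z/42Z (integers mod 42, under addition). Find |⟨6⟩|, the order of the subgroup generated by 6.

7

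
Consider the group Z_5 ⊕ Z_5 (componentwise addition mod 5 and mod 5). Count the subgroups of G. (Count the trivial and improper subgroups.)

8

|G| = 25, so by Lagrange every subgroup order divides 25. Divisors: 1, 5, 25.
Subgroups by order — order 1: 1; order 5: 6; order 25: 1.
Total: 1 + 6 + 1 = 8.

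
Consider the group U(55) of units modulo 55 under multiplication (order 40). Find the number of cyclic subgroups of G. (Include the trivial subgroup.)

A cyclic subgroup of order d is generated by each of its φ(d) elements of order d, so the cyclic subgroups of order d number (#elements of order d)/φ(d).
Cyclic subgroups by order — order 1: 1; order 2: 3; order 4: 2; order 5: 1; order 10: 3; order 20: 2.
Total: 12.

12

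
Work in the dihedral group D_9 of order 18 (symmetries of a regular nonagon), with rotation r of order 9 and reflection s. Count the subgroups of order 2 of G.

|G| = 18 and 2 | 18, so subgroups of order 2 are possible by Lagrange.
The subgroups of order 2 are: {e, r^2s}; {e, r^3s}; {e, r^4s}; {e, r^5s}; … (9 in all).
So G has 9 subgroups of order 2.

9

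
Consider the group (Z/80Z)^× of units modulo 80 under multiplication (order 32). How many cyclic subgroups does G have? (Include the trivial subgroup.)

A cyclic subgroup of order d is generated by each of its φ(d) elements of order d, so the cyclic subgroups of order d number (#elements of order d)/φ(d).
Cyclic subgroups by order — order 1: 1; order 2: 7; order 4: 12.
Total: 20.

20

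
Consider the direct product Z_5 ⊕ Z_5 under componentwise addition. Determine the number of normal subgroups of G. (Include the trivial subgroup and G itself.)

G is abelian, so every subgroup is normal.
G has 8 subgroups in total, hence 8 normal subgroups.

8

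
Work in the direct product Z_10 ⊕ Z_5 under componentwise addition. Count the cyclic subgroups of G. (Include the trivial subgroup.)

14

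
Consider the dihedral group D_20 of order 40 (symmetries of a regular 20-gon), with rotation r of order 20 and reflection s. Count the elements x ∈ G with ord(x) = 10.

The elements of order 10 are: r^2, r^6, r^14, r^18.
That's 4.

4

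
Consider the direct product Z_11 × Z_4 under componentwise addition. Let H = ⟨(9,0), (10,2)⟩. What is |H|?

22

|⟨(9,0)⟩| = 11 and |⟨(10,2)⟩| = 22, so |H| is a multiple of lcm(11, 22) = 22 and divides |G| = 44.
Closing under the operation: H = {(0,0), (0,2), (1,0), (1,2), (2,0), (2,2), (3,0), (3,2), (4,0), (4,2), (5,0), (5,2), (6,0), (6,2), (7,0), (7,2), (8,0), (8,2), (9,0), (9,2), (10,0), (10,2)}, so |H| = 22.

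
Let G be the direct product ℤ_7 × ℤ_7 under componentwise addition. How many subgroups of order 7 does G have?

|G| = 49 and 7 | 49, so subgroups of order 7 are possible by Lagrange.
The subgroups of order 7 are: {(0,0), (0,1), (0,2), (0,3), (0,4), (0,5), (0,6)}; {(0,0), (1,0), (2,0), (3,0), (4,0), (5,0), (6,0)}; {(0,0), (1,1), (2,2), (3,3), (4,4), (5,5), (6,6)}; {(0,0), (1,2), (2,4), (3,6), (4,1), (5,3), (6,5)}; … (8 in all).
So G has 8 subgroups of order 7.

8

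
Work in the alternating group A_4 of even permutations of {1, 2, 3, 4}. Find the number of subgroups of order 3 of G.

4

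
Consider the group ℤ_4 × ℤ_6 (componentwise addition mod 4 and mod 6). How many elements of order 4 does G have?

An element (a,b) has order lcm(ord(a), ord(b)); count pairs with lcm equal to 4.
Enumerating gives 4 such elements.

4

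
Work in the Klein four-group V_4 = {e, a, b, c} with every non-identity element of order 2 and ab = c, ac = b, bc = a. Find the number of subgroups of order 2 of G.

|G| = 4 and 2 | 4, so subgroups of order 2 are possible by Lagrange.
The subgroups of order 2 are: {e, a}; {e, b}; {e, c}.
So G has 3 subgroups of order 2.

3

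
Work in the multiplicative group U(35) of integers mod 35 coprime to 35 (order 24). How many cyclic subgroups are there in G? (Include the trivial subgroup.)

A cyclic subgroup of order d is generated by each of its φ(d) elements of order d, so the cyclic subgroups of order d number (#elements of order d)/φ(d).
Cyclic subgroups by order — order 1: 1; order 2: 3; order 3: 1; order 4: 2; order 6: 3; order 12: 2.
Total: 12.

12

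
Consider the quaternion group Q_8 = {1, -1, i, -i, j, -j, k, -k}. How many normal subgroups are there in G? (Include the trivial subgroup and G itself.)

6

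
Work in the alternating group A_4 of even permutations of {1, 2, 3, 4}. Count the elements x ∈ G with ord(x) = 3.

The elements of order 3 are: (2 3 4), (2 4 3), (1 2 3), (1 2 4), (1 3 2), (1 3 4), (1 4 2), (1 4 3).
That's 8.

8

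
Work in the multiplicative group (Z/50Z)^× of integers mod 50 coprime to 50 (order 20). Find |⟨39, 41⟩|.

10

|⟨39⟩| = 10 and |⟨41⟩| = 5, so |H| is a multiple of lcm(10, 5) = 10 and divides |G| = 20.
Closing under the operation: H = {1, 9, 11, 19, 21, 29, 31, 39, 41, 49}, so |H| = 10.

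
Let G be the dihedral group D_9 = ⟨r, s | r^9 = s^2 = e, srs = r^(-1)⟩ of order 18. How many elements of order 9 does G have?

6

The elements of order 9 are: r, r^2, r^4, r^5, r^7, r^8.
That's 6.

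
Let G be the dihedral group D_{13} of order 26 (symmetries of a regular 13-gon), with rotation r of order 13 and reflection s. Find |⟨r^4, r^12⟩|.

13

|⟨r^4⟩| = 13 and |⟨r^12⟩| = 13, so |H| is a multiple of lcm(13, 13) = 13 and divides |G| = 26.
Closing under the operation: H = {e, r, r^2, r^3, r^4, r^5, r^6, r^7, r^8, r^9, r^10, r^11, r^12}, so |H| = 13.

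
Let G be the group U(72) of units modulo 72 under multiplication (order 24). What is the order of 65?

Compute successive powers of 65 mod 72: 65, 49, 17, 25, 41, 1; 65^6 ≡ 1 (mod 72).
So |⟨65⟩| = 6.

6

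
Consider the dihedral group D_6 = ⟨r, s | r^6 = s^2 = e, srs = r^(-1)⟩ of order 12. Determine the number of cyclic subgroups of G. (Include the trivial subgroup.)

Each element a generates a cyclic subgroup ⟨a⟩; distinct elements may generate the same one (a cyclic group of order d has φ(d) generators).
Cyclic subgroups by order — order 1: 1; order 2: 7; order 3: 1; order 6: 1.
Total: 10.

10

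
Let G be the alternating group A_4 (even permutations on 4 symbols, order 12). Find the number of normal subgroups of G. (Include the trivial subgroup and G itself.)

3

G has 10 subgroups. Checking conjugation-invariance by order — order 1: 1/1 normal; order 2: 0/3 normal; order 3: 0/4 normal; order 4: 1/1 normal; order 12: 1/1 normal.
Total normal subgroups: 3.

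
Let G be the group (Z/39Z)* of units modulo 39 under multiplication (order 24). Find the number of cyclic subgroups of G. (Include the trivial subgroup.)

Group the elements of G by the cyclic subgroup they generate; each cyclic subgroup of order d accounts for φ(d) elements.
Cyclic subgroups by order — order 1: 1; order 2: 3; order 3: 1; order 4: 2; order 6: 3; order 12: 2.
Total: 12.

12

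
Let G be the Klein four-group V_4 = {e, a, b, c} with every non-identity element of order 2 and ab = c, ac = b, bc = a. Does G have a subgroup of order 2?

Yes

2 | 4. A subgroup of order 2 is {e, a}.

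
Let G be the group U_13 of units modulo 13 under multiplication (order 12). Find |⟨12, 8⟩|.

4

|⟨12⟩| = 2 and |⟨8⟩| = 4, so |H| is a multiple of lcm(2, 4) = 4 and divides |G| = 12.
Closing under the operation: H = {1, 5, 8, 12}, so |H| = 4.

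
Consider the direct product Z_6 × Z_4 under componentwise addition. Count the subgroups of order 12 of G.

3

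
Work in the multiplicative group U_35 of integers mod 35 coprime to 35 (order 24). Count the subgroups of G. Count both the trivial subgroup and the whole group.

|G| = 24, so by Lagrange every subgroup order divides 24. Divisors: 1, 2, 3, 4, 6, 8, 12, 24.
Subgroups by order — order 1: 1; order 2: 3; order 3: 1; order 4: 3; order 6: 3; order 8: 1; order 12: 3; order 24: 1.
Total: 1 + 3 + 1 + 3 + 3 + 1 + 3 + 1 = 16.

16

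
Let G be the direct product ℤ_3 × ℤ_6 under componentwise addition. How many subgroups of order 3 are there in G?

4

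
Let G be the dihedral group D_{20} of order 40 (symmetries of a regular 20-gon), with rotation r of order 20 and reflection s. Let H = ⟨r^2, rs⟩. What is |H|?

20

|⟨r^2⟩| = 10 and |⟨rs⟩| = 2, so |H| is a multiple of lcm(10, 2) = 10 and divides |G| = 40.
Closing under the operation: H = {e, r^2, r^4, r^6, r^8, r^10, r^12, r^14, r^16, r^18, rs, r^3s, r^5s, r^7s, r^9s, r^11s, r^13s, r^15s, r^17s, r^19s}, so |H| = 20.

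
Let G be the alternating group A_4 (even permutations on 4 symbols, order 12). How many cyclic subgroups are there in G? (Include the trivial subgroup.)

8

A cyclic subgroup of order d is generated by each of its φ(d) elements of order d, so the cyclic subgroups of order d number (#elements of order d)/φ(d).
Cyclic subgroups by order — order 1: 1; order 2: 3; order 3: 4.
Total: 8.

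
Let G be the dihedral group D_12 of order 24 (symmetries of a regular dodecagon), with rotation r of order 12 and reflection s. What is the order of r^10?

Computing powers of r^10: the smallest k with (r^10)^k = e is k = 6.

6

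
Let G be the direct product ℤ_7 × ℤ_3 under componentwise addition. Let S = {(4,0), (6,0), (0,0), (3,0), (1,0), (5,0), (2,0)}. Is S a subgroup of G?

|S| = 7 divides |G| = 21, consistent with Lagrange.
S contains the identity, every element's inverse is in S, and S is closed under +: it is a subgroup.
In fact S = ⟨(4,0)⟩.

Yes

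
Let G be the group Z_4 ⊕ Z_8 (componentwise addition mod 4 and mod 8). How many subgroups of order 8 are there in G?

7

|G| = 32 and 8 | 32, so subgroups of order 8 are possible by Lagrange.
The subgroups of order 8 are: {(0,0), (0,1), (0,2), (0,3), (0,4), (0,5), (0,6), (0,7)}; {(0,0), (0,2), (0,4), (0,6), (2,0), (2,2), (2,4), (2,6)}; {(0,0), (0,2), (0,4), (0,6), (2,1), (2,3), (2,5), (2,7)}; {(0,0), (0,4), (1,0), (1,4), (2,0), (2,4), (3,0), (3,4)}; … (7 in all).
So G has 7 subgroups of order 8.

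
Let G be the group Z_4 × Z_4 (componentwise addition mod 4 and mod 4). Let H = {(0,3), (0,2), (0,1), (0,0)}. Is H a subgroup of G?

Yes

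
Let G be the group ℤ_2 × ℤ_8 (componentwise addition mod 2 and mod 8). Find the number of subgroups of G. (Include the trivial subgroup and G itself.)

|G| = 16, so by Lagrange every subgroup order divides 16. Divisors: 1, 2, 4, 8, 16.
Subgroups by order — order 1: 1; order 2: 3; order 4: 3; order 8: 3; order 16: 1.
Total: 1 + 3 + 3 + 3 + 1 = 11.

11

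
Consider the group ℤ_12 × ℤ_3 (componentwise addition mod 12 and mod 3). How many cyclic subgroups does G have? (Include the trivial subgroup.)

15

A cyclic subgroup of order d is generated by each of its φ(d) elements of order d, so the cyclic subgroups of order d number (#elements of order d)/φ(d).
Cyclic subgroups by order — order 1: 1; order 2: 1; order 3: 4; order 4: 1; order 6: 4; order 12: 4.
Total: 15.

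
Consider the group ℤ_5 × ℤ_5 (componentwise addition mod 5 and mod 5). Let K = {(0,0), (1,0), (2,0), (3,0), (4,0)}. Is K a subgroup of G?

Yes

|K| = 5 divides |G| = 25, consistent with Lagrange.
K contains the identity, every element's inverse is in K, and K is closed under +: it is a subgroup.
In fact K = ⟨(4,0)⟩.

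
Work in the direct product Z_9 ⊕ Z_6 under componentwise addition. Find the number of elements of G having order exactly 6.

8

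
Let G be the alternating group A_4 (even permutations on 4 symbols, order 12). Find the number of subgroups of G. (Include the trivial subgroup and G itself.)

|G| = 12, so by Lagrange every subgroup order divides 12. Divisors: 1, 2, 3, 4, 6, 12.
Subgroups by order — order 1: 1; order 2: 3; order 3: 4; order 4: 1; order 6: 0; order 12: 1.
Total: 1 + 3 + 4 + 1 + 0 + 1 = 10.

10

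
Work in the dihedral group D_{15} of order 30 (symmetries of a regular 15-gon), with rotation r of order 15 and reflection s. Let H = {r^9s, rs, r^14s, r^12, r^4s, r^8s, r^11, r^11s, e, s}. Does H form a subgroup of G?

r^11 ∈ H but its inverse r^4 ∉ H, so H is not a subgroup.

No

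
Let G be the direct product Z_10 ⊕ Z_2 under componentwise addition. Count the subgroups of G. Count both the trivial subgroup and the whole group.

|G| = 20, so by Lagrange every subgroup order divides 20. Divisors: 1, 2, 4, 5, 10, 20.
Subgroups by order — order 1: 1; order 2: 3; order 4: 1; order 5: 1; order 10: 3; order 20: 1.
Total: 1 + 3 + 1 + 1 + 3 + 1 = 10.

10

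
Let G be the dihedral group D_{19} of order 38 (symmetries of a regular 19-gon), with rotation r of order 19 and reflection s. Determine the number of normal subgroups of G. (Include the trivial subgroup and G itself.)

3

G has 22 subgroups. Checking conjugation-invariance by order — order 1: 1/1 normal; order 2: 0/19 normal; order 19: 1/1 normal; order 38: 1/1 normal.
Total normal subgroups: 3.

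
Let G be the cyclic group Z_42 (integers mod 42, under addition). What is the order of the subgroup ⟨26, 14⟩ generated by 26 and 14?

21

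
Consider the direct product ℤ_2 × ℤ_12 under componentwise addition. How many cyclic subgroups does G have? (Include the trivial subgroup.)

12

A cyclic subgroup of order d is generated by each of its φ(d) elements of order d, so the cyclic subgroups of order d number (#elements of order d)/φ(d).
Cyclic subgroups by order — order 1: 1; order 2: 3; order 3: 1; order 4: 2; order 6: 3; order 12: 2.
Total: 12.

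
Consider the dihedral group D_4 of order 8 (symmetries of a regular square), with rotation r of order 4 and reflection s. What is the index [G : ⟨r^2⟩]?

4

|⟨r^2⟩| = 2 and |G| = 8.
By Lagrange, [G : H] = |G|/|H| = 8/2 = 4.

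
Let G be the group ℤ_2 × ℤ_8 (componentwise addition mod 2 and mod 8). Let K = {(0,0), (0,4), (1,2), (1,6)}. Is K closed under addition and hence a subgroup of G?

Yes

|K| = 4 divides |G| = 16, consistent with Lagrange.
K contains the identity, every element's inverse is in K, and K is closed under +: it is a subgroup.
In fact K = ⟨(1,6)⟩.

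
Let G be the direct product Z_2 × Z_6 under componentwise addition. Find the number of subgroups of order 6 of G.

|G| = 12 and 6 | 12, so subgroups of order 6 are possible by Lagrange.
The subgroups of order 6 are: {(0,0), (0,1), (0,2), (0,3), (0,4), (0,5)}; {(0,0), (0,2), (0,4), (1,0), (1,2), (1,4)}; {(0,0), (0,2), (0,4), (1,1), (1,3), (1,5)}.
So G has 3 subgroups of order 6.

3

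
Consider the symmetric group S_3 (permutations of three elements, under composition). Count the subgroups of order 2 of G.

3

|G| = 6 and 2 | 6, so subgroups of order 2 are possible by Lagrange.
The subgroups of order 2 are: {e, (1 2)}; {e, (1 3)}; {e, (2 3)}.
So G has 3 subgroups of order 2.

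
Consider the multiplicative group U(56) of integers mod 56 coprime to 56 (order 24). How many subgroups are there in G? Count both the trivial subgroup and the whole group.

32

|G| = 24, so by Lagrange every subgroup order divides 24. Divisors: 1, 2, 3, 4, 6, 8, 12, 24.
Subgroups by order — order 1: 1; order 2: 7; order 3: 1; order 4: 7; order 6: 7; order 8: 1; order 12: 7; order 24: 1.
Total: 1 + 7 + 1 + 7 + 7 + 1 + 7 + 1 = 32.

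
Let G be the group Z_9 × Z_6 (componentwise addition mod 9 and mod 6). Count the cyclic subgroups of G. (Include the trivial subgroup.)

16

Each element a generates a cyclic subgroup ⟨a⟩; distinct elements may generate the same one (a cyclic group of order d has φ(d) generators).
Cyclic subgroups by order — order 1: 1; order 2: 1; order 3: 4; order 6: 4; order 9: 3; order 18: 3.
Total: 16.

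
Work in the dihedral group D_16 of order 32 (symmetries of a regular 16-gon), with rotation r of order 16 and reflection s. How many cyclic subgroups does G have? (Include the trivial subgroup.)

21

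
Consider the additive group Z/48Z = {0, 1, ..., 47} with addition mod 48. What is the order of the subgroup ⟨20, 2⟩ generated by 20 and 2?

|⟨20⟩| = 12 and |⟨2⟩| = 24, so |H| is a multiple of lcm(12, 24) = 24 and divides |G| = 48.
Closing under the operation: H = {0, 2, 4, 6, 8, 10, 12, 14, 16, 18, 20, 22, 24, 26, 28, 30, 32, 34, 36, 38, 40, 42, 44, 46}, so |H| = 24.

24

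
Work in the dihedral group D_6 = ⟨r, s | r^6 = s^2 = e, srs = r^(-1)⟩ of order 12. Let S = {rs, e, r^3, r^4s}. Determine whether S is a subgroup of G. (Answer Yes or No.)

Yes

|S| = 4 divides |G| = 12, consistent with Lagrange.
S contains the identity, every element's inverse is in S, and S is closed under ·: it is a subgroup.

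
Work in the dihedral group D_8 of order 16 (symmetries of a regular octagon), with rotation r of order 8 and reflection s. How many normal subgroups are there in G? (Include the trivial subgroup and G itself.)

G has 19 subgroups. Checking conjugation-invariance by order — order 1: 1/1 normal; order 2: 1/9 normal; order 4: 1/5 normal; order 8: 3/3 normal; order 16: 1/1 normal.
Total normal subgroups: 7.

7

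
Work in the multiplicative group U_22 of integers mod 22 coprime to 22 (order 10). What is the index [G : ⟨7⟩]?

|⟨7⟩| = 10 and |G| = 10.
By Lagrange, [G : H] = |G|/|H| = 10/10 = 1.

1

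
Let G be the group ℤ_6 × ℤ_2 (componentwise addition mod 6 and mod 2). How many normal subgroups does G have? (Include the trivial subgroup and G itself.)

10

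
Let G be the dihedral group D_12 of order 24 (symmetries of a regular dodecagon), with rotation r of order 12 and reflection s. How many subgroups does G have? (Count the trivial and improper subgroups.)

34

|G| = 24, so by Lagrange every subgroup order divides 24. Divisors: 1, 2, 3, 4, 6, 8, 12, 24.
Subgroups by order — order 1: 1; order 2: 13; order 3: 1; order 4: 7; order 6: 5; order 8: 3; order 12: 3; order 24: 1.
Total: 1 + 13 + 1 + 7 + 5 + 3 + 3 + 1 = 34.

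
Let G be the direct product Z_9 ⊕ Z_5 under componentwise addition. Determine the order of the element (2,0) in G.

9

The order of (2,0) in Z_9 × Z_5 is lcm(ord(2) in Z_9, ord(0) in Z_5).
ord(2) = 9 and ord(0) = 1, so |⟨(2,0)⟩| = lcm(9, 1) = 9.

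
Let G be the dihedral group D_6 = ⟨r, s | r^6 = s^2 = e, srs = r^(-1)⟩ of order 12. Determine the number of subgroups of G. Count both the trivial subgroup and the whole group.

16

|G| = 12, so by Lagrange every subgroup order divides 12. Divisors: 1, 2, 3, 4, 6, 12.
Subgroups by order — order 1: 1; order 2: 7; order 3: 1; order 4: 3; order 6: 3; order 12: 1.
Total: 1 + 7 + 1 + 3 + 3 + 1 = 16.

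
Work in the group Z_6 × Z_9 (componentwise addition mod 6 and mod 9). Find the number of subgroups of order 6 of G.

|G| = 54 and 6 | 54, so subgroups of order 6 are possible by Lagrange.
The subgroups of order 6 are: {(0,0), (0,3), (0,6), (3,0), (3,3), (3,6)}; {(0,0), (1,0), (2,0), (3,0), (4,0), (5,0)}; {(0,0), (1,3), (2,6), (3,0), (4,3), (5,6)}; {(0,0), (1,6), (2,3), (3,0), (4,6), (5,3)}.
So G has 4 subgroups of order 6.

4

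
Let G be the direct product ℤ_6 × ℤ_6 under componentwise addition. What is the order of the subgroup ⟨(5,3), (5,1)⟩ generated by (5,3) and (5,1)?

18

|⟨(5,3)⟩| = 6 and |⟨(5,1)⟩| = 6, so |H| is a multiple of lcm(6, 6) = 6 and divides |G| = 36.
Closing under the operation: H = {(0,0), (0,2), (0,4), (1,1), (1,3), (1,5), (2,0), (2,2), (2,4), (3,1), (3,3), (3,5), (4,0), (4,2), (4,4), (5,1), (5,3), (5,5)}, so |H| = 18.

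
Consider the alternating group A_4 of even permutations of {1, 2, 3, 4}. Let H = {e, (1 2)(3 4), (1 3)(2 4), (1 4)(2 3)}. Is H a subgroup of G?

|H| = 4 divides |G| = 12, consistent with Lagrange.
H contains the identity, every element's inverse is in H, and H is closed under ∘: it is a subgroup.

Yes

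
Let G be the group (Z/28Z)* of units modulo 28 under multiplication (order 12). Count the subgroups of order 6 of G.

3

|G| = 12 and 6 | 12, so subgroups of order 6 are possible by Lagrange.
The subgroups of order 6 are: {1, 9, 11, 15, 23, 25}; {1, 5, 9, 13, 17, 25}; {1, 3, 9, 19, 25, 27}.
So G has 3 subgroups of order 6.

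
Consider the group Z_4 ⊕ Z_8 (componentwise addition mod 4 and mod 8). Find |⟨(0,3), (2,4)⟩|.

16

|⟨(0,3)⟩| = 8 and |⟨(2,4)⟩| = 2, so |H| is a multiple of lcm(8, 2) = 8 and divides |G| = 32.
Closing under the operation: H = {(0,0), (0,1), (0,2), (0,3), (0,4), (0,5), (0,6), (0,7), (2,0), (2,1), (2,2), (2,3), (2,4), (2,5), (2,6), (2,7)}, so |H| = 16.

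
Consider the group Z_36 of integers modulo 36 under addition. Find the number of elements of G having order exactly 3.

2

In a cyclic group of order 36, the number of elements of order d (for d | 36) is φ(d).
φ(3) = 2.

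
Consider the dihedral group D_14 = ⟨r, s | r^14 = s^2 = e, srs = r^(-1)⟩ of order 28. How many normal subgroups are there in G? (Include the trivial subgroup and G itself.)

G has 28 subgroups. Checking conjugation-invariance by order — order 1: 1/1 normal; order 2: 1/15 normal; order 4: 0/7 normal; order 7: 1/1 normal; order 14: 3/3 normal; order 28: 1/1 normal.
Total normal subgroups: 7.

7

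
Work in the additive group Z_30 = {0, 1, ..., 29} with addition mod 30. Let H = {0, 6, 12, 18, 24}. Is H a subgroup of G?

Yes

|H| = 5 divides |G| = 30, consistent with Lagrange.
H contains the identity, every element's inverse is in H, and H is closed under +: it is a subgroup.
In fact H = ⟨18⟩.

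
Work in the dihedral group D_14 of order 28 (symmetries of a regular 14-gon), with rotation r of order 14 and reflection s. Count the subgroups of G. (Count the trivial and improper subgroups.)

|G| = 28, so by Lagrange every subgroup order divides 28. Divisors: 1, 2, 4, 7, 14, 28.
Subgroups by order — order 1: 1; order 2: 15; order 4: 7; order 7: 1; order 14: 3; order 28: 1.
Total: 1 + 15 + 7 + 1 + 3 + 1 = 28.

28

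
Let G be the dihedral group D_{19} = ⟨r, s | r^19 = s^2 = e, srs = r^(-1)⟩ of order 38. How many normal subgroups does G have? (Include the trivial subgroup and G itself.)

3

G has 22 subgroups. Checking conjugation-invariance by order — order 1: 1/1 normal; order 2: 0/19 normal; order 19: 1/1 normal; order 38: 1/1 normal.
Total normal subgroups: 3.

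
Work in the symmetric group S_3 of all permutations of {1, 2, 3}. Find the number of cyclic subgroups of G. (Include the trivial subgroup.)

A cyclic subgroup of order d is generated by each of its φ(d) elements of order d, so the cyclic subgroups of order d number (#elements of order d)/φ(d).
Cyclic subgroups by order — order 1: 1; order 2: 3; order 3: 1.
Total: 5.

5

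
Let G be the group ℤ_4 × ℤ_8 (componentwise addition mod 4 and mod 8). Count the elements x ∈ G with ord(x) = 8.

16

An element (a,b) has order lcm(ord(a), ord(b)); count pairs with lcm equal to 8.
Enumerating gives 16 such elements.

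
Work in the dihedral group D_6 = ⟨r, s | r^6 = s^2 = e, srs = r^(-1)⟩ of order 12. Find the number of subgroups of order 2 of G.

|G| = 12 and 2 | 12, so subgroups of order 2 are possible by Lagrange.
The subgroups of order 2 are: {e, r^2s}; {e, r^3}; {e, r^3s}; {e, r^4s}; … (7 in all).
So G has 7 subgroups of order 2.

7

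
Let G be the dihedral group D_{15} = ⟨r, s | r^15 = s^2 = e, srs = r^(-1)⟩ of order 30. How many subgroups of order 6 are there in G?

5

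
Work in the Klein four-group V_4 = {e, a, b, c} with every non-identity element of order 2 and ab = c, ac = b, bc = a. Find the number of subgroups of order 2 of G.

3

|G| = 4 and 2 | 4, so subgroups of order 2 are possible by Lagrange.
The subgroups of order 2 are: {e, a}; {e, b}; {e, c}.
So G has 3 subgroups of order 2.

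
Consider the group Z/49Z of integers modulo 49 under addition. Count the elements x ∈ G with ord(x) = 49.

42

In a cyclic group of order 49, the number of elements of order d (for d | 49) is φ(d).
φ(49) = 42.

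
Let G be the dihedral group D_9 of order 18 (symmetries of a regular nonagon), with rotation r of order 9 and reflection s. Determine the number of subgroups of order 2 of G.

9

|G| = 18 and 2 | 18, so subgroups of order 2 are possible by Lagrange.
The subgroups of order 2 are: {e, r^2s}; {e, r^3s}; {e, r^4s}; {e, r^5s}; … (9 in all).
So G has 9 subgroups of order 2.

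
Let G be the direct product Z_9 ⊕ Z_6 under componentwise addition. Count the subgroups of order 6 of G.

4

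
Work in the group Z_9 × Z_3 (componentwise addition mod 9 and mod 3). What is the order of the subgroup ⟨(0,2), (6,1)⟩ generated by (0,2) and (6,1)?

|⟨(0,2)⟩| = 3 and |⟨(6,1)⟩| = 3, so |H| is a multiple of lcm(3, 3) = 3 and divides |G| = 27.
Closing under the operation: H = {(0,0), (0,1), (0,2), (3,0), (3,1), (3,2), (6,0), (6,1), (6,2)}, so |H| = 9.

9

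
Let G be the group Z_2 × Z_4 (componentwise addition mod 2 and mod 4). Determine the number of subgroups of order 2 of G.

3

|G| = 8 and 2 | 8, so subgroups of order 2 are possible by Lagrange.
The subgroups of order 2 are: {(0,0), (0,2)}; {(0,0), (1,0)}; {(0,0), (1,2)}.
So G has 3 subgroups of order 2.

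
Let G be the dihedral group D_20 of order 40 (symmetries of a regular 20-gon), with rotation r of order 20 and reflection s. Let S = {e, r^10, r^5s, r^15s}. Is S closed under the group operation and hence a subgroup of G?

|S| = 4 divides |G| = 40, consistent with Lagrange.
S contains the identity, every element's inverse is in S, and S is closed under ·: it is a subgroup.

Yes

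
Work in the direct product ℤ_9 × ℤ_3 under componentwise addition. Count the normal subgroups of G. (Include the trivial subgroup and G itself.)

10

G is abelian, so every subgroup is normal.
G has 10 subgroups in total, hence 10 normal subgroups.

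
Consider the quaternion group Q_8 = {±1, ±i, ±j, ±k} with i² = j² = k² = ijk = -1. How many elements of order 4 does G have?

The elements of order 4 are: i, -i, j, -j, k, -k.
That's 6.

6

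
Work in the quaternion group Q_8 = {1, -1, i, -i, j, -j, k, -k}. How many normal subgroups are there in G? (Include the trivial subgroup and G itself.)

6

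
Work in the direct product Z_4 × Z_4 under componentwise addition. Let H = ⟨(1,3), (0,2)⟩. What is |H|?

8

|⟨(1,3)⟩| = 4 and |⟨(0,2)⟩| = 2, so |H| is a multiple of lcm(4, 2) = 4 and divides |G| = 16.
Closing under the operation: H = {(0,0), (0,2), (1,1), (1,3), (2,0), (2,2), (3,1), (3,3)}, so |H| = 8.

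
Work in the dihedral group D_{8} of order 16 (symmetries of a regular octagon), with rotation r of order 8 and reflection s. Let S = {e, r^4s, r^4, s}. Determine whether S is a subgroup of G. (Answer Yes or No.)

Yes

|S| = 4 divides |G| = 16, consistent with Lagrange.
S contains the identity, every element's inverse is in S, and S is closed under ·: it is a subgroup.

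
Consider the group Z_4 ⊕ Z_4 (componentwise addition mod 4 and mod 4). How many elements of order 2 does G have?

3

An element (a,b) has order lcm(ord(a), ord(b)); count pairs with lcm equal to 2.
Enumerating gives 3 such elements.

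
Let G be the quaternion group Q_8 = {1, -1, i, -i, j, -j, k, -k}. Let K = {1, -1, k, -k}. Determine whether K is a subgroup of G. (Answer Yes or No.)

|K| = 4 divides |G| = 8, consistent with Lagrange.
K contains the identity, every element's inverse is in K, and K is closed under ·: it is a subgroup.
In fact K = ⟨-k⟩.

Yes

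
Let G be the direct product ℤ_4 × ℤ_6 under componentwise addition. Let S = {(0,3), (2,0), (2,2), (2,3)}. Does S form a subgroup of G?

The identity (0,0) ∉ S, so S is not a subgroup.

No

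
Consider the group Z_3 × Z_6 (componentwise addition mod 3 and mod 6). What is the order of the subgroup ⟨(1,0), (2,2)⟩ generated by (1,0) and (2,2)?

9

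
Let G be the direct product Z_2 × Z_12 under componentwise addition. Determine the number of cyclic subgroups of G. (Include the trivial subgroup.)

A cyclic subgroup of order d is generated by each of its φ(d) elements of order d, so the cyclic subgroups of order d number (#elements of order d)/φ(d).
Cyclic subgroups by order — order 1: 1; order 2: 3; order 3: 1; order 4: 2; order 6: 3; order 12: 2.
Total: 12.

12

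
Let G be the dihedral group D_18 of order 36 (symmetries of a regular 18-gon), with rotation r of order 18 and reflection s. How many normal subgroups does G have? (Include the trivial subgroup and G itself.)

G has 45 subgroups. Checking conjugation-invariance by order — order 1: 1/1 normal; order 2: 1/19 normal; order 3: 1/1 normal; order 4: 0/9 normal; order 6: 1/7 normal; order 9: 1/1 normal; order 12: 0/3 normal; order 18: 3/3 normal; order 36: 1/1 normal.
Total normal subgroups: 9.

9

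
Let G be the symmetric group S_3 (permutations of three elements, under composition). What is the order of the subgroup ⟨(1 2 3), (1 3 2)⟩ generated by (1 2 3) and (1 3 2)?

|⟨(1 2 3)⟩| = 3 and |⟨(1 3 2)⟩| = 3, so |H| is a multiple of lcm(3, 3) = 3 and divides |G| = 6.
Closing under the operation: H = {e, (1 2 3), (1 3 2)}, so |H| = 3.

3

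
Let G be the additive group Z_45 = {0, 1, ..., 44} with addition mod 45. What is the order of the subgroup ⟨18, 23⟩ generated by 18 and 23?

|⟨18⟩| = 5 and |⟨23⟩| = 45, so |H| is a multiple of lcm(5, 45) = 45 and divides |G| = 45.
Closing {18, 23} under the group operation gives all of G, so |H| = 45.

45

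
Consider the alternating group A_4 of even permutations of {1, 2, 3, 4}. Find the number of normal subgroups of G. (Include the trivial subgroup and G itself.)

G has 10 subgroups. Checking conjugation-invariance by order — order 1: 1/1 normal; order 2: 0/3 normal; order 3: 0/4 normal; order 4: 1/1 normal; order 12: 1/1 normal.
Total normal subgroups: 3.

3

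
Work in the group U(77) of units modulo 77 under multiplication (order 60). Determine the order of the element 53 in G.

15

Compute successive powers of 53 mod 77: 53, 37, 36, 60, 23, 64, 4, 58, …; 53^15 ≡ 1 (mod 77).
So |⟨53⟩| = 15.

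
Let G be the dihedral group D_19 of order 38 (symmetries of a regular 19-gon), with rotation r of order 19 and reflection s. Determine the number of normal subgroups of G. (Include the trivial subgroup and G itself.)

G has 22 subgroups. Checking conjugation-invariance by order — order 1: 1/1 normal; order 2: 0/19 normal; order 19: 1/1 normal; order 38: 1/1 normal.
Total normal subgroups: 3.

3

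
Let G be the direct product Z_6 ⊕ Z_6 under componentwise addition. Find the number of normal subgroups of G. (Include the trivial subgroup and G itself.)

30

G is abelian, so every subgroup is normal.
G has 30 subgroups in total, hence 30 normal subgroups.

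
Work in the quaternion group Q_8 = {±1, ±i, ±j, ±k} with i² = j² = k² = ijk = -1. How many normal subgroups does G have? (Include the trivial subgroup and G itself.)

6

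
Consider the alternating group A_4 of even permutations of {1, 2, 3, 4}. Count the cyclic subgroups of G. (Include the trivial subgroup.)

Each element a generates a cyclic subgroup ⟨a⟩; distinct elements may generate the same one (a cyclic group of order d has φ(d) generators).
Cyclic subgroups by order — order 1: 1; order 2: 3; order 3: 4.
Total: 8.

8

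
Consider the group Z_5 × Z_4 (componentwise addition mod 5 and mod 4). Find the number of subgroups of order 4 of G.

|G| = 20 and 4 | 20, so subgroups of order 4 are possible by Lagrange.
The subgroups of order 4 are: {(0,0), (0,1), (0,2), (0,3)}.
So G has 1 subgroup of order 4.

1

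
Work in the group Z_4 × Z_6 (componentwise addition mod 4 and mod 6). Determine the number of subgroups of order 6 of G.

|G| = 24 and 6 | 24, so subgroups of order 6 are possible by Lagrange.
The subgroups of order 6 are: {(0,0), (0,1), (0,2), (0,3), (0,4), (0,5)}; {(0,0), (0,2), (0,4), (2,0), (2,2), (2,4)}; {(0,0), (0,2), (0,4), (2,1), (2,3), (2,5)}.
So G has 3 subgroups of order 6.

3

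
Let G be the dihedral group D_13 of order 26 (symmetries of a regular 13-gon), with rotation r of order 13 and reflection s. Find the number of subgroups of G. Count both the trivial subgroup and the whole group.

|G| = 26, so by Lagrange every subgroup order divides 26. Divisors: 1, 2, 13, 26.
Subgroups by order — order 1: 1; order 2: 13; order 13: 1; order 26: 1.
Total: 1 + 13 + 1 + 1 = 16.

16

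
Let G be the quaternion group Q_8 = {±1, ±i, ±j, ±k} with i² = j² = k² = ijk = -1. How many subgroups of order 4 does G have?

|G| = 8 and 4 | 8, so subgroups of order 4 are possible by Lagrange.
The subgroups of order 4 are: {1, -1, i, -i}; {1, -1, j, -j}; {1, -1, k, -k}.
So G has 3 subgroups of order 4.

3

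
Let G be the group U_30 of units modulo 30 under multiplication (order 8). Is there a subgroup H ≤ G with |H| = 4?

Yes

4 | 8. A subgroup of order 4 is {1, 11, 19, 29}.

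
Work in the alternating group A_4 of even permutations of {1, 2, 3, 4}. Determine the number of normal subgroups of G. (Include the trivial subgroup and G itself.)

G has 10 subgroups. Checking conjugation-invariance by order — order 1: 1/1 normal; order 2: 0/3 normal; order 3: 0/4 normal; order 4: 1/1 normal; order 12: 1/1 normal.
Total normal subgroups: 3.

3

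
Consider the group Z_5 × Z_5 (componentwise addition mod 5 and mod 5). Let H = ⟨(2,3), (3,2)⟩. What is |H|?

5

|⟨(2,3)⟩| = 5 and |⟨(3,2)⟩| = 5, so |H| is a multiple of lcm(5, 5) = 5 and divides |G| = 25.
Closing under the operation: H = {(0,0), (1,4), (2,3), (3,2), (4,1)}, so |H| = 5.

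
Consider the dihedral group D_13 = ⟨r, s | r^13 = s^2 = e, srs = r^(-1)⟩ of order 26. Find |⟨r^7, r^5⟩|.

13

|⟨r^7⟩| = 13 and |⟨r^5⟩| = 13, so |H| is a multiple of lcm(13, 13) = 13 and divides |G| = 26.
Closing under the operation: H = {e, r, r^2, r^3, r^4, r^5, r^6, r^7, r^8, r^9, r^10, r^11, r^12}, so |H| = 13.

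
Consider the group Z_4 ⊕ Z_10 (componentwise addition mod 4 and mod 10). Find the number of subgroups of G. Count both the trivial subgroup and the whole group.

16

|G| = 40, so by Lagrange every subgroup order divides 40. Divisors: 1, 2, 4, 5, 8, 10, 20, 40.
Subgroups by order — order 1: 1; order 2: 3; order 4: 3; order 5: 1; order 8: 1; order 10: 3; order 20: 3; order 40: 1.
Total: 1 + 3 + 3 + 1 + 1 + 3 + 3 + 1 = 16.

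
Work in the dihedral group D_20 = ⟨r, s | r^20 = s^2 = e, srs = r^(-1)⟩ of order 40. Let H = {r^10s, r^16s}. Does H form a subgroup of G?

No

The identity e ∉ H, so H is not a subgroup.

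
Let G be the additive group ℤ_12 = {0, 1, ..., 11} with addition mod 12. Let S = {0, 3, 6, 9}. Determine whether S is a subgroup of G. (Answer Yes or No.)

Yes

|S| = 4 divides |G| = 12, consistent with Lagrange.
S contains the identity, every element's inverse is in S, and S is closed under +: it is a subgroup.
In fact S = ⟨9⟩.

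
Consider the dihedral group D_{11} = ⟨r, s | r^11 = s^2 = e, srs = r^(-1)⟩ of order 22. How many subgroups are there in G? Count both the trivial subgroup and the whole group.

14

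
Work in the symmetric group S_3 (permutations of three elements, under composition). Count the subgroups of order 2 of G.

|G| = 6 and 2 | 6, so subgroups of order 2 are possible by Lagrange.
The subgroups of order 2 are: {e, (1 2)}; {e, (1 3)}; {e, (2 3)}.
So G has 3 subgroups of order 2.

3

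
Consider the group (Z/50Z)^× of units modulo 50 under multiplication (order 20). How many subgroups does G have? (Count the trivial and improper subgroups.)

6

|G| = 20, so by Lagrange every subgroup order divides 20. Divisors: 1, 2, 4, 5, 10, 20.
Subgroups by order — order 1: 1; order 2: 1; order 4: 1; order 5: 1; order 10: 1; order 20: 1.
Total: 1 + 1 + 1 + 1 + 1 + 1 = 6.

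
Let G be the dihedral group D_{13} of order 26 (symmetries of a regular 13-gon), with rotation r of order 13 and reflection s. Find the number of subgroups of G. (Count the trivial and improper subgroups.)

16

|G| = 26, so by Lagrange every subgroup order divides 26. Divisors: 1, 2, 13, 26.
Subgroups by order — order 1: 1; order 2: 13; order 13: 1; order 26: 1.
Total: 1 + 13 + 1 + 1 = 16.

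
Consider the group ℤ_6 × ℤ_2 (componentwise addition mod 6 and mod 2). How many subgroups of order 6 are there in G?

3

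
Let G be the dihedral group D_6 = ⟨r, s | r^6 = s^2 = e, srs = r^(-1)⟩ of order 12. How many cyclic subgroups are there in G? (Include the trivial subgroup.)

Group the elements of G by the cyclic subgroup they generate; each cyclic subgroup of order d accounts for φ(d) elements.
Cyclic subgroups by order — order 1: 1; order 2: 7; order 3: 1; order 6: 1.
Total: 10.

10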